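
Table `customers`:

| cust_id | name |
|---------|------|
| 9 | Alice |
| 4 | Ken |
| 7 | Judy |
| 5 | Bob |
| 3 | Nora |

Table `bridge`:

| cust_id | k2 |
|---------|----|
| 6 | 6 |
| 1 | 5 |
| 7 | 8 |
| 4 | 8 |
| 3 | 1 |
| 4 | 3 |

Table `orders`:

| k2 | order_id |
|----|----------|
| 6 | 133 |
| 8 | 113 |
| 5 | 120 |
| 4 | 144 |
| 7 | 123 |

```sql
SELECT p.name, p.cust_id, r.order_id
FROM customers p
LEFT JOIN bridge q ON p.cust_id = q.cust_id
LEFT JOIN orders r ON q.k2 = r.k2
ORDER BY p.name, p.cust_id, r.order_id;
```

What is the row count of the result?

6

Joins associate left-to-right: customers LEFT JOIN bridge on cust_id gives 6 intermediate row(s).
Then LEFT JOIN `orders r` on k2: each of those 6 rows is kept; rows whose q.k2 has no match in r get NULL for r's columns.
Result: 6 row(s).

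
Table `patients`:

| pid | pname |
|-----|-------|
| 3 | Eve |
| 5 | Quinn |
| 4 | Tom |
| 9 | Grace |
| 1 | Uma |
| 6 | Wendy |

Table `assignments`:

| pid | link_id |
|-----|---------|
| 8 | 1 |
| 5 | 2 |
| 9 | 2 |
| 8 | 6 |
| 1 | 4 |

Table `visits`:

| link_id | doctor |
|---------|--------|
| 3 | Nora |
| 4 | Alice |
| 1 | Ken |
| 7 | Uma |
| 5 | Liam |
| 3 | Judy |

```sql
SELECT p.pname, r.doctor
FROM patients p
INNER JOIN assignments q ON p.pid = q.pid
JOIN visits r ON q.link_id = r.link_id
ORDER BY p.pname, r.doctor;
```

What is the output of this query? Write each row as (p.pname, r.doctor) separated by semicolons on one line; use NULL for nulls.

(Uma, Alice)

Step 1 — p INNER JOIN q on pid → 3 row(s).
Then INNER JOIN `visits r` on link_id: keep only rows whose q.link_id appears in r.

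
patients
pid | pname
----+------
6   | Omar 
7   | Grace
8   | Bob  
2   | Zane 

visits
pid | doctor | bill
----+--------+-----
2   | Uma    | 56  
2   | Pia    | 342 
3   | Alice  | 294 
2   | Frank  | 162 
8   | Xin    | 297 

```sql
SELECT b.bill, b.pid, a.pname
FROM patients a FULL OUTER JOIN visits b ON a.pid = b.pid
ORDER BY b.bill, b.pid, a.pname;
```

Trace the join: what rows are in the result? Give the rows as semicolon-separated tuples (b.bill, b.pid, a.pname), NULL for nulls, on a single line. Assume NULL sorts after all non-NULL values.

FULL OUTER JOIN keeps every row from both sides; unmatched rows get NULL for the other side's columns.
Matching on a.pid = b.pid.
Matched pairs: 4; unmatched a rows kept: 2; unmatched b rows kept: 1.

(56, 2, Zane); (162, 2, Zane); (294, 3, NULL); (297, 8, Bob); (342, 2, Zane); (NULL, NULL, Grace); (NULL, NULL, Omar)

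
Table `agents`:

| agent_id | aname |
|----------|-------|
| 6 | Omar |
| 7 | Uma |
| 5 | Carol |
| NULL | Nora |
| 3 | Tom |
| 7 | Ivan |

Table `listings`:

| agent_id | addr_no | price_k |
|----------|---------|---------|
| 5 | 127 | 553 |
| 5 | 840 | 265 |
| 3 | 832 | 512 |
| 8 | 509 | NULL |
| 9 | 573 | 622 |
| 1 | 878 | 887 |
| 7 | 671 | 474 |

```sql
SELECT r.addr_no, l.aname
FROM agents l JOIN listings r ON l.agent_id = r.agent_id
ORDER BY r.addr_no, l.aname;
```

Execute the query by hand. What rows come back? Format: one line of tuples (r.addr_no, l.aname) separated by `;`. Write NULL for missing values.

INNER JOIN keeps only pairs where the ON condition holds.
Matching on l.agent_id = r.agent_id. A NULL in a compared column never satisfies the condition.
- agent_id=6: no matching r row, dropped.
- agent_id=7: 1 matching r row(s), so 1 row(s) emitted.
- agent_id=5: 2 matching r row(s), so 2 row(s) emitted.
- agent_id=NULL: no matching r row, dropped.
- agent_id=3: 1 matching r row(s), so 1 row(s) emitted.
- agent_id=7: 1 matching r row(s), so 1 row(s) emitted.
After projecting and ordering:
r.addr_no | l.aname
127 | Carol
671 | Ivan
671 | Uma
832 | Tom
840 | Carol

(127, Carol); (671, Ivan); (671, Uma); (832, Tom); (840, Carol)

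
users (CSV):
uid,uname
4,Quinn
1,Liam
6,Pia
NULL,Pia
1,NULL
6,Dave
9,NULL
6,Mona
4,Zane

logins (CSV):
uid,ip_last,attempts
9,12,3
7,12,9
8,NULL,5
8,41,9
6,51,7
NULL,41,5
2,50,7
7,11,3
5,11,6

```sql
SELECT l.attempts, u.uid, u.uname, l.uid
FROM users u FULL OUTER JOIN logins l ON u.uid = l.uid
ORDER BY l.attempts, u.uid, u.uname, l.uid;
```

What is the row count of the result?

16

FULL OUTER JOIN keeps every row from both sides; unmatched rows get NULL for the other side's columns.
Matching on u.uid = l.uid. A NULL in a compared column never satisfies the condition.
- uid=4: no l row matches, row kept with l columns NULL.
- uid=1: no l row matches, row kept with l columns NULL.
- uid=6: 1 matching l row(s), so 1 row(s) emitted.
- uid=NULL: no l row matches, row kept with l columns NULL.
- uid=1: no l row matches, row kept with l columns NULL.
- uid=6: 1 matching l row(s), so 1 row(s) emitted.
- uid=9: 1 matching l row(s), so 1 row(s) emitted.
- uid=6: 1 matching l row(s), so 1 row(s) emitted.
- uid=4: no l row matches, row kept with l columns NULL.
- 7 row(s) from l found no u partner → padded with NULL.
Total: 4 matched + 12 padded = 16 rows.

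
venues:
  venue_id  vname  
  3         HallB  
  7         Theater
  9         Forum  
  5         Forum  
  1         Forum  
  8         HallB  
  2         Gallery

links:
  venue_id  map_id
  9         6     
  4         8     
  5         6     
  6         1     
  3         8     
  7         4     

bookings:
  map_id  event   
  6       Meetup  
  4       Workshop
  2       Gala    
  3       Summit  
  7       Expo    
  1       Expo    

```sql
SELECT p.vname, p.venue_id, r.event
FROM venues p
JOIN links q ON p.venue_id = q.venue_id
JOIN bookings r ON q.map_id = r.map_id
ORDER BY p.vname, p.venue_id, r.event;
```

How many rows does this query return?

3

Evaluate left to right. First `venues p INNER JOIN links q` on venue_id: 4 row(s).
Then INNER JOIN `bookings r` on map_id: keep only rows whose q.map_id appears in r.
Result: 3 row(s).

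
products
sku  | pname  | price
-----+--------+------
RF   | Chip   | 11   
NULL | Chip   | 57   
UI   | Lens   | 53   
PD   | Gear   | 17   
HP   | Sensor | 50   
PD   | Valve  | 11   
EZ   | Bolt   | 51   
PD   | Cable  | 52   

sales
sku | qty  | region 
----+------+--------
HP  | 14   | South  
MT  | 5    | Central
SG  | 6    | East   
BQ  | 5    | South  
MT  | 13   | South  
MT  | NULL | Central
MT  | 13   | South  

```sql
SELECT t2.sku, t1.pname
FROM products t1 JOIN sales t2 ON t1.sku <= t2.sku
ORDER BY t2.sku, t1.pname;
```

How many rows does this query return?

16

INNER JOIN keeps only pairs where the ON condition holds.
Matching on t1.sku <= t2.sku. A NULL in a compared column never satisfies the condition.
- t1 row (sku=RF): matches 1 t2 row(s) → 1 output row(s).
- t1 row (sku=NULL): no match → dropped.
- t1 row (sku=UI): no match → dropped.
- t1 row (sku=PD): matches 1 t2 row(s) → 1 output row(s).
- t1 row (sku=HP): matches 6 t2 row(s) → 6 output row(s).
- t1 row (sku=PD): matches 1 t2 row(s) → 1 output row(s).
- t1 row (sku=EZ): matches 6 t2 row(s) → 6 output row(s).
- t1 row (sku=PD): matches 1 t2 row(s) → 1 output row(s).
Total: 16 rows.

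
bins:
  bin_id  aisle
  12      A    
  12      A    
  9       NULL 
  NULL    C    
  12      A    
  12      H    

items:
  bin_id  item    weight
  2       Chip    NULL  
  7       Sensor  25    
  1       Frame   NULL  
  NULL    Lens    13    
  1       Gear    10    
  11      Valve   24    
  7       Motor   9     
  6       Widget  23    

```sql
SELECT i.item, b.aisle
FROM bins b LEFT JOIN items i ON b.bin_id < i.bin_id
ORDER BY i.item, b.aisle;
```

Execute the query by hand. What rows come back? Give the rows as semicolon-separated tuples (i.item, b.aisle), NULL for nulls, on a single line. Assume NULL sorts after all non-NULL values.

LEFT JOIN keeps every row from `bins`; unmatched rows get NULL for `items`'s columns.
Matching on b.bin_id < i.bin_id. A NULL in a compared column never satisfies the condition.
Matched pairs: 1; unmatched b rows kept: 5.

(Valve, NULL); (NULL, A); (NULL, A); (NULL, A); (NULL, C); (NULL, H)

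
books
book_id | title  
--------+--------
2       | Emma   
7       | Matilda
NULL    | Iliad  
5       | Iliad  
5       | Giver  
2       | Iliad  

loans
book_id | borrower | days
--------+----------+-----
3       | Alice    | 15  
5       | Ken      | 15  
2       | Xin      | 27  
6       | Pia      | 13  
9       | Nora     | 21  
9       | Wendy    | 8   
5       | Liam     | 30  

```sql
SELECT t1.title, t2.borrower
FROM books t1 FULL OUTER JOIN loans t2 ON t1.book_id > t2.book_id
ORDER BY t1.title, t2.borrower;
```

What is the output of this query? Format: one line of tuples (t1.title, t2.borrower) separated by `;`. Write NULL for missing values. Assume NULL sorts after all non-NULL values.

FULL OUTER JOIN keeps every row from both sides; unmatched rows get NULL for the other side's columns.
Matching on t1.book_id > t2.book_id. A NULL in a compared column never satisfies the condition.
- t1[0] book_id=2 → no match; kept with NULLs on the t2 side.
- t1[1] book_id=7 → 5 match(es) in t2 → 5 row(s).
- t1[2] book_id=NULL → no match; kept with NULLs on the t2 side.
- t1[3] book_id=5 → 2 match(es) in t2 → 2 row(s).
- t1[4] book_id=5 → 2 match(es) in t2 → 2 row(s).
- t1[5] book_id=2 → no match; kept with NULLs on the t2 side.
- plus 2 unmatched t2 row(s), each kept with NULL t1 columns.

(Emma, NULL); (Giver, Alice); (Giver, Xin); (Iliad, Alice); (Iliad, Xin); (Iliad, NULL); (Iliad, NULL); (Matilda, Alice); (Matilda, Ken); (Matilda, Liam); (Matilda, Pia); (Matilda, Xin); (NULL, Nora); (NULL, Wendy)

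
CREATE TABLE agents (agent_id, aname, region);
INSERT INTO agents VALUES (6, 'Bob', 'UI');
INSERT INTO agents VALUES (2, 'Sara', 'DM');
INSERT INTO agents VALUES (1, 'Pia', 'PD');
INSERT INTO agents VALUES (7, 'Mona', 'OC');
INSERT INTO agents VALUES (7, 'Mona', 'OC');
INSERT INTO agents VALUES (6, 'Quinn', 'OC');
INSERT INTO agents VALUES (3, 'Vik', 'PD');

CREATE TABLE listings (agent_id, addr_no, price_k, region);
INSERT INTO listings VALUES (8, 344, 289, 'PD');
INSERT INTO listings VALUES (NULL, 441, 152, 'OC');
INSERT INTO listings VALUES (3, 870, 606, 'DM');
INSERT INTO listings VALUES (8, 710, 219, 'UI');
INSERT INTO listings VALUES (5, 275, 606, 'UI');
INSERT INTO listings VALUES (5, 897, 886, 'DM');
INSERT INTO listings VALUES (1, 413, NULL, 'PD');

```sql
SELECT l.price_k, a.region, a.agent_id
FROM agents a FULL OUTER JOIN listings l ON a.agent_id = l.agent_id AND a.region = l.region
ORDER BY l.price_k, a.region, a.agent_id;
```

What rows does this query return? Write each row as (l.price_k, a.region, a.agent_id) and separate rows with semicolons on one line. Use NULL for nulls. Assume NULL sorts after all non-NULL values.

(152, NULL, NULL); (219, NULL, NULL); (289, NULL, NULL); (606, NULL, NULL); (606, NULL, NULL); (886, NULL, NULL); (NULL, DM, 2); (NULL, OC, 6); (NULL, OC, 7); (NULL, OC, 7); (NULL, PD, 1); (NULL, PD, 3); (NULL, UI, 6)

FULL OUTER JOIN keeps every row from both sides; unmatched rows get NULL for the other side's columns.
Matching on a.agent_id = l.agent_id AND a.region = l.region. A NULL in a compared column never satisfies the condition.
- a[0] agent_id=6, region=UI → no match; kept with NULLs on the l side.
- a[1] agent_id=2, region=DM → no match; kept with NULLs on the l side.
- a[2] agent_id=1, region=PD → 1 match(es) in l → 1 row(s).
- a[3] agent_id=7, region=OC → no match; kept with NULLs on the l side.
- a[4] agent_id=7, region=OC → no match; kept with NULLs on the l side.
- a[5] agent_id=6, region=OC → no match; kept with NULLs on the l side.
- a[6] agent_id=3, region=PD → no match; kept with NULLs on the l side.
- plus 6 unmatched l row(s), each kept with NULL a columns.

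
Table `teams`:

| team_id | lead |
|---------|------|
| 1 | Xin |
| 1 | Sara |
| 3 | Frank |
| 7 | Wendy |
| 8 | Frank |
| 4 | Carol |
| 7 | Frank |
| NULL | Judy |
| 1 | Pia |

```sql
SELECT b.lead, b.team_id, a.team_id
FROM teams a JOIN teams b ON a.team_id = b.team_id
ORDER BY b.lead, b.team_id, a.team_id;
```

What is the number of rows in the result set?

16

INNER JOIN keeps only pairs where the ON condition holds.
Matching on a.team_id = b.team_id. A NULL in a compared column never satisfies the condition.
- team_id=1: 3 matching b row(s), so 3 row(s) emitted.
- team_id=1: 3 matching b row(s), so 3 row(s) emitted.
- team_id=3: 1 matching b row(s), so 1 row(s) emitted.
- team_id=7: 2 matching b row(s), so 2 row(s) emitted.
- team_id=8: 1 matching b row(s), so 1 row(s) emitted.
- team_id=4: 1 matching b row(s), so 1 row(s) emitted.
- team_id=7: 2 matching b row(s), so 2 row(s) emitted.
- team_id=NULL: no matching b row, dropped.
- team_id=1: 3 matching b row(s), so 3 row(s) emitted.
Total: 16 rows.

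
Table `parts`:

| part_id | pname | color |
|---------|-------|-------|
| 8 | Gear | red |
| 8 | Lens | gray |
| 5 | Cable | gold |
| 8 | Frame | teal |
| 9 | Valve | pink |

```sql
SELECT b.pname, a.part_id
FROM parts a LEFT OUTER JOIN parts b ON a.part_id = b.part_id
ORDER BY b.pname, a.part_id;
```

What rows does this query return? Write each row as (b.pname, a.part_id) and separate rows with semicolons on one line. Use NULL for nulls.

(Cable, 5); (Frame, 8); (Frame, 8); (Frame, 8); (Gear, 8); (Gear, 8); (Gear, 8); (Lens, 8); (Lens, 8); (Lens, 8); (Valve, 9)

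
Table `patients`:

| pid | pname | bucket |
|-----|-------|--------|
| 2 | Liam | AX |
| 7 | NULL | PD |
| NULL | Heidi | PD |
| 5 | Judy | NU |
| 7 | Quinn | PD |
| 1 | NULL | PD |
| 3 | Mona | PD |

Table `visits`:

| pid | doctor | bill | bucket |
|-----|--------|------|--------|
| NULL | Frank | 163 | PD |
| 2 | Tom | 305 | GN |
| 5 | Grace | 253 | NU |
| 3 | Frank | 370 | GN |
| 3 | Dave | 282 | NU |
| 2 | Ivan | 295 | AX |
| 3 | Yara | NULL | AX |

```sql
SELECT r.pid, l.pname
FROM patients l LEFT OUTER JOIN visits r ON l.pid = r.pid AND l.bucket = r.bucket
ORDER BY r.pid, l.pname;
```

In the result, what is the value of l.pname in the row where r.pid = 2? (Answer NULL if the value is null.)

Liam

LEFT JOIN keeps every row from `patients`; unmatched rows get NULL for `visits`'s columns.
Matching on l.pid = r.pid AND l.bucket = r.bucket. A NULL in a compared column never satisfies the condition.
- l[0] pid=2, bucket=AX → 1 match(es) in r → 1 row(s).
- l[1] pid=7, bucket=PD → no match; kept with NULLs on the r side.
- l[2] pid=NULL, bucket=PD → no match; kept with NULLs on the r side.
- l[3] pid=5, bucket=NU → 1 match(es) in r → 1 row(s).
- l[4] pid=7, bucket=PD → no match; kept with NULLs on the r side.
- l[5] pid=1, bucket=PD → no match; kept with NULLs on the r side.
- l[6] pid=3, bucket=PD → no match; kept with NULLs on the r side.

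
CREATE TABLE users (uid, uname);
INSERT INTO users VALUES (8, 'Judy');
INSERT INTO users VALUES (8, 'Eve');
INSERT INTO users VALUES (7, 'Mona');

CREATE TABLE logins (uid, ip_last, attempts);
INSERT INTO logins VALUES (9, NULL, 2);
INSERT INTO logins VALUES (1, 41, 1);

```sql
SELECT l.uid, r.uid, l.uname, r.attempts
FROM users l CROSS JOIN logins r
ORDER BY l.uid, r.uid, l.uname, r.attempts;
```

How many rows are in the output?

CROSS JOIN pairs every row of `users` with every row of `logins`: 3 × 2 = 6 rows.

6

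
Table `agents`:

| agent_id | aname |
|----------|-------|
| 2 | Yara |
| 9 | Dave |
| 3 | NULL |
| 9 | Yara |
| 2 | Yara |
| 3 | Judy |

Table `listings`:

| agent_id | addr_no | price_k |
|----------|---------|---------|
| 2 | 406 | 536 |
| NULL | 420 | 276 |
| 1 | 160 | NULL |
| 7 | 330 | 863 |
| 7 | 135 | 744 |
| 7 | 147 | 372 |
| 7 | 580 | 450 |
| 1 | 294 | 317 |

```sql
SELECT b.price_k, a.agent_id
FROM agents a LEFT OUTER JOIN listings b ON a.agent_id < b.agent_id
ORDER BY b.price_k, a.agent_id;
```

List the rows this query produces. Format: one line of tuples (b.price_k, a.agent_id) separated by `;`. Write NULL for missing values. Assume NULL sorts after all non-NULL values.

LEFT JOIN keeps every row from `agents`; unmatched rows get NULL for `listings`'s columns.
Matching on a.agent_id < b.agent_id. A NULL in a compared column never satisfies the condition.
Matched pairs: 16; unmatched a rows kept: 2.

(372, 2); (372, 2); (372, 3); (372, 3); (450, 2); (450, 2); (450, 3); (450, 3); (744, 2); (744, 2); (744, 3); (744, 3); (863, 2); (863, 2); (863, 3); (863, 3); (NULL, 9); (NULL, 9)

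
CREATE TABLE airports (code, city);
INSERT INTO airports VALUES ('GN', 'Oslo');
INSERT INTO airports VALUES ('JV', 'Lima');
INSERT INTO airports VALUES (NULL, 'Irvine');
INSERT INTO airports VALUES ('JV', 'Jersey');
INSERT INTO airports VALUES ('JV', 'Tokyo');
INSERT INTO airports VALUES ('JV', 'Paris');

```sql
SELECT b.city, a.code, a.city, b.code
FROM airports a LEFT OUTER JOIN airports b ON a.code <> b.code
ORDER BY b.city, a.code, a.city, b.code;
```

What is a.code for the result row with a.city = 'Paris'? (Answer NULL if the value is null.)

LEFT JOIN keeps every row from `airports a`; unmatched rows get NULL for `airports b`'s columns.
Matching on a.code <> b.code. A NULL in a compared column never satisfies the condition.
Matched pairs: 8; unmatched a rows kept: 1.

JV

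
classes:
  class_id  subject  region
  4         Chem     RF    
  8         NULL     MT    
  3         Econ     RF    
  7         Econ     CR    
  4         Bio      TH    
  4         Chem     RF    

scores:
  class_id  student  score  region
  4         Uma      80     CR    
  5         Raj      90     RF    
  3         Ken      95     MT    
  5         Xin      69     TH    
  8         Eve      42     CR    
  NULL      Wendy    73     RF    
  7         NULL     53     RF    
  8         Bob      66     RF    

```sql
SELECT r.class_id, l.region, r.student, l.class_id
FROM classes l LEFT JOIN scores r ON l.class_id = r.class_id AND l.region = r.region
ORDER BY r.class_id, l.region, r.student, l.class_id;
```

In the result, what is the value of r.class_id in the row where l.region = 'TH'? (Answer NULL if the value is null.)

NULL

LEFT JOIN keeps every row from `classes`; unmatched rows get NULL for `scores`'s columns.
Matching on l.class_id = r.class_id AND l.region = r.region. A NULL in a compared column never satisfies the condition.
- l (class_id=4, region=RF) has no partner → padded with NULL.
- l (class_id=8, region=MT) has no partner → padded with NULL.
- l (class_id=3, region=RF) has no partner → padded with NULL.
- l (class_id=7, region=CR) has no partner → padded with NULL.
- l (class_id=4, region=TH) has no partner → padded with NULL.
- l (class_id=4, region=RF) has no partner → padded with NULL.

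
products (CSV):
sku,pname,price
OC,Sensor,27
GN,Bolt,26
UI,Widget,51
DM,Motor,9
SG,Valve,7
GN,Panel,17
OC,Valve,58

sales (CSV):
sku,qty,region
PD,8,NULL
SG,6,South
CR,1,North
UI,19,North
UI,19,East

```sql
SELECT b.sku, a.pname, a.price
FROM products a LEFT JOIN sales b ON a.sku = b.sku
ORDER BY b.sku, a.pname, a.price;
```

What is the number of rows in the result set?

8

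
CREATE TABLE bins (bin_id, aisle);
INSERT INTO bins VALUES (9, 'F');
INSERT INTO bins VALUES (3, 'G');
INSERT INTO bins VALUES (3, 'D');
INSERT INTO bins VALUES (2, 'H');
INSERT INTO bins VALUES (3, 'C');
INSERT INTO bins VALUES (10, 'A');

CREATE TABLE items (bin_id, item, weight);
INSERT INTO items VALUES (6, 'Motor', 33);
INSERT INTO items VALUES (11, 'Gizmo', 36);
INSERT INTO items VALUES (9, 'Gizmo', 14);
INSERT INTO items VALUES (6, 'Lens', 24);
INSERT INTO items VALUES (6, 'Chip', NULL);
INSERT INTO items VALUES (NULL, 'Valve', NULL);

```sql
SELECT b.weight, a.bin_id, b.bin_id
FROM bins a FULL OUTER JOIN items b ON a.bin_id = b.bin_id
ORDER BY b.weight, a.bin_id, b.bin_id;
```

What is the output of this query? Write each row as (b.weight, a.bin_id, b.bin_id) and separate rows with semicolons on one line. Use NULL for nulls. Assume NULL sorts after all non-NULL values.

FULL OUTER JOIN keeps every row from both sides; unmatched rows get NULL for the other side's columns.
Matching on a.bin_id = b.bin_id. A NULL in a compared column never satisfies the condition.
- a (bin_id=9) pairs with 1 row(s) of b.
- a (bin_id=3) has no partner → padded with NULL.
- a (bin_id=3) has no partner → padded with NULL.
- a (bin_id=2) has no partner → padded with NULL.
- a (bin_id=3) has no partner → padded with NULL.
- a (bin_id=10) has no partner → padded with NULL.
- 5 b row(s) had no a match → kept, a columns NULL.

(14, 9, 9); (24, NULL, 6); (33, NULL, 6); (36, NULL, 11); (NULL, 2, NULL); (NULL, 3, NULL); (NULL, 3, NULL); (NULL, 3, NULL); (NULL, 10, NULL); (NULL, NULL, 6); (NULL, NULL, NULL)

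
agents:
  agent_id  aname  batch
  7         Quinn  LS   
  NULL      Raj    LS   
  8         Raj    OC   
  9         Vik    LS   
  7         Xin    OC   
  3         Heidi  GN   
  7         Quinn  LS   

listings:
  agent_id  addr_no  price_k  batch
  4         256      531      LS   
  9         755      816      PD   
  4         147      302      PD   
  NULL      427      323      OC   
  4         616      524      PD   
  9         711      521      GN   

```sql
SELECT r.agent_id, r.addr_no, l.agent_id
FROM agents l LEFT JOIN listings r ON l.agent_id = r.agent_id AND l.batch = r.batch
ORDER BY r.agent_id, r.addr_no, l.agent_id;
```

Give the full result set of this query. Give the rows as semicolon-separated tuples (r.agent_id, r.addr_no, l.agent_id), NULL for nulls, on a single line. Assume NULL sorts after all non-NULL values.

LEFT JOIN keeps every row from `agents`; unmatched rows get NULL for `listings`'s columns.
Matching on l.agent_id = r.agent_id AND l.batch = r.batch. A NULL in a compared column never satisfies the condition.
Matched pairs: 0; unmatched l rows kept: 7.

(NULL, NULL, 3); (NULL, NULL, 7); (NULL, NULL, 7); (NULL, NULL, 7); (NULL, NULL, 8); (NULL, NULL, 9); (NULL, NULL, NULL)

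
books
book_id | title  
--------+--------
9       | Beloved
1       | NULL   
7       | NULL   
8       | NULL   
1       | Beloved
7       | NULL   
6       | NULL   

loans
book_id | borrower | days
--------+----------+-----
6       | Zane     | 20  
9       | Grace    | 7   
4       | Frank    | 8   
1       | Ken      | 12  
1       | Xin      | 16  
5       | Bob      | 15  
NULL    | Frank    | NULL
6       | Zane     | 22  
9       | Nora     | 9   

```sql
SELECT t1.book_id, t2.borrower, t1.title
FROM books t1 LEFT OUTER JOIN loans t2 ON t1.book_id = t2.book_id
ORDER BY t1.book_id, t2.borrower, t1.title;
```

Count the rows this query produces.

11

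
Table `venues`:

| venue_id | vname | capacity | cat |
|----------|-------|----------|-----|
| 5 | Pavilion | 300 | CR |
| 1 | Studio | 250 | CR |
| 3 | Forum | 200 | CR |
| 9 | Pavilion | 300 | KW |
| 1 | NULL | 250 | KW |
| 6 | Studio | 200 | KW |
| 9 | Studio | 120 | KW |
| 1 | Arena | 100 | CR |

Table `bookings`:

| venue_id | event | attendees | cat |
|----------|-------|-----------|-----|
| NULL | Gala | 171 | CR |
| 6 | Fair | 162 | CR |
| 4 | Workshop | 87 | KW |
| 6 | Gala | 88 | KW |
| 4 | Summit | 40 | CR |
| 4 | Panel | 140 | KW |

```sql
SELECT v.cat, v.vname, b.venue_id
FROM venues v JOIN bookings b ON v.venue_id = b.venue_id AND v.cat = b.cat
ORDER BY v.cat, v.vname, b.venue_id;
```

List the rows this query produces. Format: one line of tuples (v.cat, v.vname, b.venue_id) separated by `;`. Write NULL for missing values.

INNER JOIN keeps only pairs where the ON condition holds.
Matching on v.venue_id = b.venue_id AND v.cat = b.cat. A NULL in a compared column never satisfies the condition.
- v row (venue_id=5, cat=CR): no match → dropped.
- v row (venue_id=1, cat=CR): no match → dropped.
- v row (venue_id=3, cat=CR): no match → dropped.
- v row (venue_id=9, cat=KW): no match → dropped.
- v row (venue_id=1, cat=KW): no match → dropped.
- v row (venue_id=6, cat=KW): matches 1 b row(s) → 1 output row(s).
- v row (venue_id=9, cat=KW): no match → dropped.
- v row (venue_id=1, cat=CR): no match → dropped.
After projecting and ordering:
v.cat | v.vname | b.venue_id
KW | Studio | 6

(KW, Studio, 6)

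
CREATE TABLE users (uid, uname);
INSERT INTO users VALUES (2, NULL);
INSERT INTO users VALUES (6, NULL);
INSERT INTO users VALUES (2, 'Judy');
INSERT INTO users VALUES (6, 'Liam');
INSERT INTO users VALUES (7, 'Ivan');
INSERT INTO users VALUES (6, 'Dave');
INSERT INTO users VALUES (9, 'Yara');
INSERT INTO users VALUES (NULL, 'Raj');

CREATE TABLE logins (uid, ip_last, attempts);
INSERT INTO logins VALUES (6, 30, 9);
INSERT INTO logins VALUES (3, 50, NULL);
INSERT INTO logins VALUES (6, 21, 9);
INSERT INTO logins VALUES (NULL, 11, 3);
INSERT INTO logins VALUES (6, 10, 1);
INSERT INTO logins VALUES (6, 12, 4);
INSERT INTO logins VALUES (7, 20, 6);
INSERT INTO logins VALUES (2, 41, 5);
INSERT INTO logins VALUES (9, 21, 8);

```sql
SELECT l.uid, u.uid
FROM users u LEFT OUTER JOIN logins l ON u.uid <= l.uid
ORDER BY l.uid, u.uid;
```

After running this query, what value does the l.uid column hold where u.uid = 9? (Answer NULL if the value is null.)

9

LEFT JOIN keeps every row from `users`; unmatched rows get NULL for `logins`'s columns.
Matching on u.uid <= l.uid. A NULL in a compared column never satisfies the condition.
- u (uid=2) pairs with 8 row(s) of l.
- u (uid=6) pairs with 6 row(s) of l.
- u (uid=2) pairs with 8 row(s) of l.
- u (uid=6) pairs with 6 row(s) of l.
- u (uid=7) pairs with 2 row(s) of l.
- u (uid=6) pairs with 6 row(s) of l.
- u (uid=9) pairs with 1 row(s) of l.
- u (uid=NULL) has no partner → padded with NULL.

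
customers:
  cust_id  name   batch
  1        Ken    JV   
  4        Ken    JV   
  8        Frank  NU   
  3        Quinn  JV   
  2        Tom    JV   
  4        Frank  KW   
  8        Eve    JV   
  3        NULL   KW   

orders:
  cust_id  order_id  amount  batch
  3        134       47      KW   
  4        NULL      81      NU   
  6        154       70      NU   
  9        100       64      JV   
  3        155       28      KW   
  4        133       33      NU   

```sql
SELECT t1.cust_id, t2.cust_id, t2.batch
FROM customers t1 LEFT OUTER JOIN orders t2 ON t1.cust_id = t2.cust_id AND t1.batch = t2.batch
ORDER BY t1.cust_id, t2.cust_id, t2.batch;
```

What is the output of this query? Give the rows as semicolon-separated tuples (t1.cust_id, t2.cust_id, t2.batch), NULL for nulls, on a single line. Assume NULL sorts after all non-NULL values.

(1, NULL, NULL); (2, NULL, NULL); (3, 3, KW); (3, 3, KW); (3, NULL, NULL); (4, NULL, NULL); (4, NULL, NULL); (8, NULL, NULL); (8, NULL, NULL)

LEFT JOIN keeps every row from `customers`; unmatched rows get NULL for `orders`'s columns.
Matching on t1.cust_id = t2.cust_id AND t1.batch = t2.batch.
Matched pairs: 2; unmatched t1 rows kept: 7.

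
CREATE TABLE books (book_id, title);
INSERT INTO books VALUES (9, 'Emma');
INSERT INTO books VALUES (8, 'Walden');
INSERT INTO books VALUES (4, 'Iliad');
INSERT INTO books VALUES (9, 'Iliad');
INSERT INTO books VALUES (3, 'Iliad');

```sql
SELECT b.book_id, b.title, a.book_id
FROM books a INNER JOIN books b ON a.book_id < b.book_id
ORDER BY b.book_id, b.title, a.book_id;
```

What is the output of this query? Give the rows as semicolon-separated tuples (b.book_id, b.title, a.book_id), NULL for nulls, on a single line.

(4, Iliad, 3); (8, Walden, 3); (8, Walden, 4); (9, Emma, 3); (9, Emma, 4); (9, Emma, 8); (9, Iliad, 3); (9, Iliad, 4); (9, Iliad, 8)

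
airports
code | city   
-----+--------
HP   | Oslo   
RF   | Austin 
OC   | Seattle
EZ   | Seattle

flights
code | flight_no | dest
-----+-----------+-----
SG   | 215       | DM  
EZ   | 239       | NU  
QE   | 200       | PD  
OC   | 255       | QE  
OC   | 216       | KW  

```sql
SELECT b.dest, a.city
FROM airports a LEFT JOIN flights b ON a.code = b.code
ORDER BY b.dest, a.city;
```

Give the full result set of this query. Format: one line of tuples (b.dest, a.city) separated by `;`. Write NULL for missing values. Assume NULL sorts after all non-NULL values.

LEFT JOIN keeps every row from `airports`; unmatched rows get NULL for `flights`'s columns.
Matching on a.code = b.code.
- a (code=HP) has no partner → padded with NULL.
- a (code=RF) has no partner → padded with NULL.
- a (code=OC) pairs with 2 row(s) of b.
- a (code=EZ) pairs with 1 row(s) of b.
After projecting and ordering:
b.dest | a.city
KW | Seattle
NU | Seattle
QE | Seattle
NULL | Austin
NULL | Oslo

(KW, Seattle); (NU, Seattle); (QE, Seattle); (NULL, Austin); (NULL, Oslo)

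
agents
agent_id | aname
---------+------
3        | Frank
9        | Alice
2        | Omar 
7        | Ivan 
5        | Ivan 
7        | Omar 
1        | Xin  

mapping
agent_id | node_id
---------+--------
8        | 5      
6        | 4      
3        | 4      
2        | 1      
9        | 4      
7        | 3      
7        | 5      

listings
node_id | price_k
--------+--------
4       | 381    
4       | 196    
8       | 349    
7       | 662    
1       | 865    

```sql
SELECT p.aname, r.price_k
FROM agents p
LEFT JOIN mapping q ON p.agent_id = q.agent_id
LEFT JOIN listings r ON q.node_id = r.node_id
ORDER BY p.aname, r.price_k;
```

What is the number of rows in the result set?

Evaluate left to right. First `agents p LEFT JOIN mapping q` on agent_id: 9 row(s).
Then LEFT JOIN `listings r` on node_id: each of those 9 rows is kept; rows whose q.node_id has no match in r get NULL for r's columns.
Result: 11 row(s).

11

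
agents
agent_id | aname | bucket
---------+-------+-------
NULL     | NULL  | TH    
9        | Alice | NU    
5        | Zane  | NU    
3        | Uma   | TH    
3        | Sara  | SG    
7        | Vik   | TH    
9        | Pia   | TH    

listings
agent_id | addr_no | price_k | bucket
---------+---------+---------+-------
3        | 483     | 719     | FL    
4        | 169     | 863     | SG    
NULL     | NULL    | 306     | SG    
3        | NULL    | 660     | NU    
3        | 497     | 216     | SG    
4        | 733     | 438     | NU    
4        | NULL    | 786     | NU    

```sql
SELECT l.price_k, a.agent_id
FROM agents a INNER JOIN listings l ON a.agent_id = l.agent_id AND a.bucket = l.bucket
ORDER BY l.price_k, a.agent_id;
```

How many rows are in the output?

INNER JOIN keeps only pairs where the ON condition holds.
Matching on a.agent_id = l.agent_id AND a.bucket = l.bucket. A NULL in a compared column never satisfies the condition.
- a[0] agent_id=NULL, bucket=TH → no match; dropped.
- a[1] agent_id=9, bucket=NU → no match; dropped.
- a[2] agent_id=5, bucket=NU → no match; dropped.
- a[3] agent_id=3, bucket=TH → no match; dropped.
- a[4] agent_id=3, bucket=SG → 1 match(es) in l → 1 row(s).
- a[5] agent_id=7, bucket=TH → no match; dropped.
- a[6] agent_id=9, bucket=TH → no match; dropped.
Total: 1 rows.

1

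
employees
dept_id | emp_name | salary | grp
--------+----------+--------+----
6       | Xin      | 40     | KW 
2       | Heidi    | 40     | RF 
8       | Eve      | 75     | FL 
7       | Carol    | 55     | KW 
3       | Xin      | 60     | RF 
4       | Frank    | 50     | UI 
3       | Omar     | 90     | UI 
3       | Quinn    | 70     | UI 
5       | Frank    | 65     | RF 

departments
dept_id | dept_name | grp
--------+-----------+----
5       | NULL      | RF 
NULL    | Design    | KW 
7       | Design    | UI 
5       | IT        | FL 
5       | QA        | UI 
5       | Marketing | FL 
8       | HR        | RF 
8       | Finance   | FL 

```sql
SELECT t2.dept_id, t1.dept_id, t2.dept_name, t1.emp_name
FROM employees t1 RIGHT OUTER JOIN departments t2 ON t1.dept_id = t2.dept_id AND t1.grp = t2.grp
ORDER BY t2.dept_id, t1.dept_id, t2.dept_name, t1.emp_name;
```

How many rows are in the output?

8

RIGHT JOIN keeps every row from `departments`; unmatched rows get NULL for `employees`'s columns.
Matching on t1.dept_id = t2.dept_id AND t1.grp = t2.grp. A NULL in a compared column never satisfies the condition.
- t1[0] dept_id=6, grp=KW → no match.
- t1[1] dept_id=2, grp=RF → no match.
- t1[2] dept_id=8, grp=FL → 1 match(es) in t2 → 1 row(s).
- t1[3] dept_id=7, grp=KW → no match.
- t1[4] dept_id=3, grp=RF → no match.
- t1[5] dept_id=4, grp=UI → no match.
- t1[6] dept_id=3, grp=UI → no match.
- t1[7] dept_id=3, grp=UI → no match.
- t1[8] dept_id=5, grp=RF → 1 match(es) in t2 → 1 row(s).
- plus 6 unmatched t2 row(s), each kept with NULL t1 columns.
Total: 2 matched + 6 padded = 8 rows.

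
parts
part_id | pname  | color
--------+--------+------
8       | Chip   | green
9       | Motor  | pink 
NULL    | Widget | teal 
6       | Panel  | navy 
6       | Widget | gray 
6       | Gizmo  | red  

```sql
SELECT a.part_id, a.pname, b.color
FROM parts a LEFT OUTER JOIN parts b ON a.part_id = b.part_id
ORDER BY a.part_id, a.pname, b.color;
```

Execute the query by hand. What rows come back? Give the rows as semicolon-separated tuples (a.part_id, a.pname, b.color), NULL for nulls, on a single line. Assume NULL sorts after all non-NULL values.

(6, Gizmo, gray); (6, Gizmo, navy); (6, Gizmo, red); (6, Panel, gray); (6, Panel, navy); (6, Panel, red); (6, Widget, gray); (6, Widget, navy); (6, Widget, red); (8, Chip, green); (9, Motor, pink); (NULL, Widget, NULL)

LEFT JOIN keeps every row from `parts a`; unmatched rows get NULL for `parts b`'s columns.
Matching on a.part_id = b.part_id. A NULL in a compared column never satisfies the condition.
- a[0] part_id=8 → 1 match(es) in b → 1 row(s).
- a[1] part_id=9 → 1 match(es) in b → 1 row(s).
- a[2] part_id=NULL → no match; kept with NULLs on the b side.
- a[3] part_id=6 → 3 match(es) in b → 3 row(s).
- a[4] part_id=6 → 3 match(es) in b → 3 row(s).
- a[5] part_id=6 → 3 match(es) in b → 3 row(s).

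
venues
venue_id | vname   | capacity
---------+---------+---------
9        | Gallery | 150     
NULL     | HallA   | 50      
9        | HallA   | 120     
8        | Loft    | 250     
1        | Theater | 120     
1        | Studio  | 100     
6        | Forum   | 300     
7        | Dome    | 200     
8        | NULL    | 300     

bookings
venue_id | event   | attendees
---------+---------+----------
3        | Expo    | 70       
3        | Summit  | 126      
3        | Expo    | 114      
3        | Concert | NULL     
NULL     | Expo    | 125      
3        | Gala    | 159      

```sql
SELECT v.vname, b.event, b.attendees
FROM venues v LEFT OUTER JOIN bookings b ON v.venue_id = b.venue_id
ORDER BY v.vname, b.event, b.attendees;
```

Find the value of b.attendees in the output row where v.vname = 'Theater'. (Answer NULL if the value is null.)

LEFT JOIN keeps every row from `venues`; unmatched rows get NULL for `bookings`'s columns.
Matching on v.venue_id = b.venue_id. A NULL in a compared column never satisfies the condition.
- v[0] venue_id=9 → no match; kept with NULLs on the b side.
- v[1] venue_id=NULL → no match; kept with NULLs on the b side.
- v[2] venue_id=9 → no match; kept with NULLs on the b side.
- v[3] venue_id=8 → no match; kept with NULLs on the b side.
- v[4] venue_id=1 → no match; kept with NULLs on the b side.
- v[5] venue_id=1 → no match; kept with NULLs on the b side.
- v[6] venue_id=6 → no match; kept with NULLs on the b side.
- v[7] venue_id=7 → no match; kept with NULLs on the b side.
- v[8] venue_id=8 → no match; kept with NULLs on the b side.

NULL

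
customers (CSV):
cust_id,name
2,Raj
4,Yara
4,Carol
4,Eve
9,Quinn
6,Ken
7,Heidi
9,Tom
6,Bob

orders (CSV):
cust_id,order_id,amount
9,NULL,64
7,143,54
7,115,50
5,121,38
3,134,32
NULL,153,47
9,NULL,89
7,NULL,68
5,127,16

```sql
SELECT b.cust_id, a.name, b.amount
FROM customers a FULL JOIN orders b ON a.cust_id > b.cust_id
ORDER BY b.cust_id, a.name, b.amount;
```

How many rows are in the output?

28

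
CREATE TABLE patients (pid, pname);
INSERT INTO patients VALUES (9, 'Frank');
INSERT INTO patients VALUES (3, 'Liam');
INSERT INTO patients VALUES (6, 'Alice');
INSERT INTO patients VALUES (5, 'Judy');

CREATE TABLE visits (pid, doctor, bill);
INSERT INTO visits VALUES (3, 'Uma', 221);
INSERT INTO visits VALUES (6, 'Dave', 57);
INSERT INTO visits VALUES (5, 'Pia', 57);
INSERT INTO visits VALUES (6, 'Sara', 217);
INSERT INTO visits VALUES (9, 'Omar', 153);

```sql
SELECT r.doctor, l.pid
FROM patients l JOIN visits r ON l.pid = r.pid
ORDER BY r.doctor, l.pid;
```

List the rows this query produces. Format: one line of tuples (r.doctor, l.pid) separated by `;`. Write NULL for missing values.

INNER JOIN keeps only pairs where the ON condition holds.
Matching on l.pid = r.pid.
Matched pairs: 5.

(Dave, 6); (Omar, 9); (Pia, 5); (Sara, 6); (Uma, 3)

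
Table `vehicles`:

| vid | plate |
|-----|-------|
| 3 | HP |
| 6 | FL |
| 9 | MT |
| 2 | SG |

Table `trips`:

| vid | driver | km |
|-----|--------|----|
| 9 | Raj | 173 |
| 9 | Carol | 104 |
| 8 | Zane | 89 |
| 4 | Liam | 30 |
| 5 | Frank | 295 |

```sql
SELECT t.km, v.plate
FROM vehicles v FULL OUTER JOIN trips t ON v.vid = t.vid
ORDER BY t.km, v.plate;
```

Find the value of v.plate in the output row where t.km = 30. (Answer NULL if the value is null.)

NULL

FULL OUTER JOIN keeps every row from both sides; unmatched rows get NULL for the other side's columns.
Matching on v.vid = t.vid.
- v (vid=3) has no partner → padded with NULL.
- v (vid=6) has no partner → padded with NULL.
- v (vid=9) pairs with 2 row(s) of t.
- v (vid=2) has no partner → padded with NULL.
- 3 t row(s) had no v match → kept, v columns NULL.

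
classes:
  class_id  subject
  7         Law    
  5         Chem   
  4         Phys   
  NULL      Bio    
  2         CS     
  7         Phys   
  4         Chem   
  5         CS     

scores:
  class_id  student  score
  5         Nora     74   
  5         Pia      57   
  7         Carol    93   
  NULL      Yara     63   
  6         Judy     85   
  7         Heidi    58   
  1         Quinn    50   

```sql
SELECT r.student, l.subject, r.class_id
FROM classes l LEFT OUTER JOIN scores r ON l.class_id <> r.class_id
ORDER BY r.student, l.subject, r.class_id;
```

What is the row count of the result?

LEFT JOIN keeps every row from `classes`; unmatched rows get NULL for `scores`'s columns.
Matching on l.class_id <> r.class_id. A NULL in a compared column never satisfies the condition.
Matched pairs: 34; unmatched l rows kept: 1.
Total: 34 matched + 1 padded = 35 rows.

35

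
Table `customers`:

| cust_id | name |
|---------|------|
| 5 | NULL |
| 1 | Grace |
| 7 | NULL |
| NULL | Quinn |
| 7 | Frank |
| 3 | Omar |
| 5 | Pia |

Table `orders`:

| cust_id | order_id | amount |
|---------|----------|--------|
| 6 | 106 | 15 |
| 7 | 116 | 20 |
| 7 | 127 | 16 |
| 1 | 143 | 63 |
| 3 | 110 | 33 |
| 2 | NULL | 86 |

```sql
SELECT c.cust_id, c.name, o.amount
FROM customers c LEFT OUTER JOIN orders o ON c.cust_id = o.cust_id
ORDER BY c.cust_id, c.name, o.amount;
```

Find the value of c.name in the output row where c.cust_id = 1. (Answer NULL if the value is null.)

LEFT JOIN keeps every row from `customers`; unmatched rows get NULL for `orders`'s columns.
Matching on c.cust_id = o.cust_id. A NULL in a compared column never satisfies the condition.
Matched pairs: 6; unmatched c rows kept: 3.

Grace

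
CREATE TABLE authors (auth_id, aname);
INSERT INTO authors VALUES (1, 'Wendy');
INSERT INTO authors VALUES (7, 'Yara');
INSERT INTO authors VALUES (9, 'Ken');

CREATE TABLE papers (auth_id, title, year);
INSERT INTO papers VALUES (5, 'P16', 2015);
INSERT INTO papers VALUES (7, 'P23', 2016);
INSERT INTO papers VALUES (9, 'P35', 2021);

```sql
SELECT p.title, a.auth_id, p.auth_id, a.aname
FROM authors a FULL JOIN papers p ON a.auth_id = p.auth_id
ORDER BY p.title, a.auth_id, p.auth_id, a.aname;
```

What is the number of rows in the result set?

4

FULL OUTER JOIN keeps every row from both sides; unmatched rows get NULL for the other side's columns.
Matching on a.auth_id = p.auth_id.
- a[0] auth_id=1 → no match; kept with NULLs on the p side.
- a[1] auth_id=7 → 1 match(es) in p → 1 row(s).
- a[2] auth_id=9 → 1 match(es) in p → 1 row(s).
- 1 row(s) from p found no a partner → padded with NULL.
Total: 2 matched + 2 padded = 4 rows.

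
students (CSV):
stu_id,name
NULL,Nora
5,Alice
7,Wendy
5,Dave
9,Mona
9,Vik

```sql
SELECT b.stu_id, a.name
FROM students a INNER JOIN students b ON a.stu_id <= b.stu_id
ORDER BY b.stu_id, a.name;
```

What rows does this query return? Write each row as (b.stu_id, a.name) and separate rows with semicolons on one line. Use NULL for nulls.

INNER JOIN keeps only pairs where the ON condition holds.
Matching on a.stu_id <= b.stu_id. A NULL in a compared column never satisfies the condition.
- a (stu_id=NULL) has no partner → excluded.
- a (stu_id=5) pairs with 5 row(s) of b.
- a (stu_id=7) pairs with 3 row(s) of b.
- a (stu_id=5) pairs with 5 row(s) of b.
- a (stu_id=9) pairs with 2 row(s) of b.
- a (stu_id=9) pairs with 2 row(s) of b.

(5, Alice); (5, Alice); (5, Dave); (5, Dave); (7, Alice); (7, Dave); (7, Wendy); (9, Alice); (9, Alice); (9, Dave); (9, Dave); (9, Mona); (9, Mona); (9, Vik); (9, Vik); (9, Wendy); (9, Wendy)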